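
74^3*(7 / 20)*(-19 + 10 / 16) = -52121937 / 20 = -2606096.85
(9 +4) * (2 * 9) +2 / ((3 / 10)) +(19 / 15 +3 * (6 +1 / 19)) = 74126 / 285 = 260.09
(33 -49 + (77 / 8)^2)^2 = 24059025 / 4096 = 5873.79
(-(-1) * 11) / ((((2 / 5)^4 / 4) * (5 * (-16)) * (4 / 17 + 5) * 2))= -23375 / 11392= -2.05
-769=-769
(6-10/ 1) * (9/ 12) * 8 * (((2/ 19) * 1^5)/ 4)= -12/ 19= -0.63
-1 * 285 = -285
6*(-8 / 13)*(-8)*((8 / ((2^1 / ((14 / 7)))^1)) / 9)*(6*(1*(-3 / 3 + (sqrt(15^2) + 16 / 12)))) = 2415.59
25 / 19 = 1.32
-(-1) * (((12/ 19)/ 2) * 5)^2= 900/ 361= 2.49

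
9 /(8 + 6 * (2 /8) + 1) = 6 /7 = 0.86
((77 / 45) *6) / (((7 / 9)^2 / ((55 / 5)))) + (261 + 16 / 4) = 15809 / 35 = 451.69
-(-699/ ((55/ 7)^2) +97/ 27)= 631352/ 81675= 7.73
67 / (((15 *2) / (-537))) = -11993 / 10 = -1199.30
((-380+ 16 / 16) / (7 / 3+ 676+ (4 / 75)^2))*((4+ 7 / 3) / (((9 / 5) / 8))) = -180025000 / 11446923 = -15.73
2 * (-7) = -14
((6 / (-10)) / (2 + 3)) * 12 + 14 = 314 / 25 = 12.56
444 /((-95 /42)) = -18648 /95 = -196.29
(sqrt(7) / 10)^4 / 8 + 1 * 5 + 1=480049 / 80000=6.00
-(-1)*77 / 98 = 11 / 14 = 0.79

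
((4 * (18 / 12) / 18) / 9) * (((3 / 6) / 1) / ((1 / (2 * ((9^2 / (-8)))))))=-3 / 8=-0.38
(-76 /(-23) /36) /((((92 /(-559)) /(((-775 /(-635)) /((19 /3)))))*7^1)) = -86645 /5643372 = -0.02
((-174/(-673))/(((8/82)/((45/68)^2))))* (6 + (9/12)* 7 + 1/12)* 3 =7223175/183056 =39.46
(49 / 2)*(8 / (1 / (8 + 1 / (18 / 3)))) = 1600.67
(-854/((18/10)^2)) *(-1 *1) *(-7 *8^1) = -1195600/81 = -14760.49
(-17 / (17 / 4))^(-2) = 1 / 16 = 0.06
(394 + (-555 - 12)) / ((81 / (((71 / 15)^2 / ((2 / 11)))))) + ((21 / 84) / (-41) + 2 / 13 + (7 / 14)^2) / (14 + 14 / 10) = -263.16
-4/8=-1/2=-0.50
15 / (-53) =-15 / 53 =-0.28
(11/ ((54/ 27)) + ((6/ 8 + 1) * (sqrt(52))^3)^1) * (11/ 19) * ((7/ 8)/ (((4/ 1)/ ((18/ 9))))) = 847/ 608 + 7007 * sqrt(13)/ 152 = 167.60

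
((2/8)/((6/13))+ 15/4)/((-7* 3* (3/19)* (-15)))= 0.09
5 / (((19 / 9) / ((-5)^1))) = -225 / 19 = -11.84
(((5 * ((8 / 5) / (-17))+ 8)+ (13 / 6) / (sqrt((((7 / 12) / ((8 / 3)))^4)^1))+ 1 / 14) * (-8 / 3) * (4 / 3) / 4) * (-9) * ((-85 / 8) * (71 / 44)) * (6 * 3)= -281472045 / 2156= -130552.90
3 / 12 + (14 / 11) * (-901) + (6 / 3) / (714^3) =-1147605917687 / 1000984446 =-1146.48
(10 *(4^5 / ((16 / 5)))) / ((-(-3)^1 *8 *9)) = 400 / 27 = 14.81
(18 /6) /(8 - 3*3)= -3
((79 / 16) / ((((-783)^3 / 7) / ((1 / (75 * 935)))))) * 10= -553 / 53861462681400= -0.00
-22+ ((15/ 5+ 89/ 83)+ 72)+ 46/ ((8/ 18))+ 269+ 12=438.57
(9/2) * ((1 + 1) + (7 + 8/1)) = 153/2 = 76.50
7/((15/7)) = 49/15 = 3.27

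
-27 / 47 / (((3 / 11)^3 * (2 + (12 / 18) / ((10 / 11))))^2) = -44289025 / 237021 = -186.86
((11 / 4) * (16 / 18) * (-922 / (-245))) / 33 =1844 / 6615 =0.28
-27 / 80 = -0.34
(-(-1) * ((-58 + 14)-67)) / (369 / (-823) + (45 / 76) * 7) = -2314276 / 77067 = -30.03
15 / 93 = 5 / 31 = 0.16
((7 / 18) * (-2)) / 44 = -7 / 396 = -0.02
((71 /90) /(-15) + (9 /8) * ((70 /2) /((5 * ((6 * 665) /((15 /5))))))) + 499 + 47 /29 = 2978815867 /5950800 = 500.57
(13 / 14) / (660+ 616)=13 / 17864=0.00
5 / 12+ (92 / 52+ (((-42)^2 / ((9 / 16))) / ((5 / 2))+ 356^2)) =99834217 / 780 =127992.59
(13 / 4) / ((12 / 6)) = 13 / 8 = 1.62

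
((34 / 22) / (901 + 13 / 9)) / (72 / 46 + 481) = 3519 / 991606858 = 0.00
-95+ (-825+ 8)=-912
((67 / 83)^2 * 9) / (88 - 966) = -40401 / 6048542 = -0.01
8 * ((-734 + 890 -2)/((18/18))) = 1232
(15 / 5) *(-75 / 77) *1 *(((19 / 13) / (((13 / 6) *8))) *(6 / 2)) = -38475 / 52052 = -0.74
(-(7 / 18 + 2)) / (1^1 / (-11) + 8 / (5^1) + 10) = -2365 / 11394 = -0.21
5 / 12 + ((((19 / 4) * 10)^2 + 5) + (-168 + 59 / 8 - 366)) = 41641 / 24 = 1735.04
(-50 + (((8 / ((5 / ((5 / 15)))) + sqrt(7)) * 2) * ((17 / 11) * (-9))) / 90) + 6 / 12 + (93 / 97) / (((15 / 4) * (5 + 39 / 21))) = -5295261 / 106700 - 17 * sqrt(7) / 55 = -50.45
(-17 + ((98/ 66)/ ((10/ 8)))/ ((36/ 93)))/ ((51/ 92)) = -634432/ 25245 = -25.13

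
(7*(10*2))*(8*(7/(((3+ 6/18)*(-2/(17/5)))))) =-19992/5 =-3998.40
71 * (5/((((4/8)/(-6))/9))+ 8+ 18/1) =-36494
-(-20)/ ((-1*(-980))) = 1/ 49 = 0.02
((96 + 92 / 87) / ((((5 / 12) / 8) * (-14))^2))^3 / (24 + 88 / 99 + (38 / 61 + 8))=181521.39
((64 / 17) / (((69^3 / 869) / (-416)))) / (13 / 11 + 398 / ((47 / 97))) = -11961444352 / 2375024473881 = -0.01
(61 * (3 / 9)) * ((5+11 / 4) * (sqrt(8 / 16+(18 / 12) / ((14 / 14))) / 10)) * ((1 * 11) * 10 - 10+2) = 32147 * sqrt(2) / 20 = 2273.14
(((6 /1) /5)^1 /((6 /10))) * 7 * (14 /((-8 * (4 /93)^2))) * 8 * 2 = -423801 /2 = -211900.50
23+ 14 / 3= 83 / 3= 27.67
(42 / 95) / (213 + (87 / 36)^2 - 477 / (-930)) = 187488 / 93023297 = 0.00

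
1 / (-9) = -1 / 9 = -0.11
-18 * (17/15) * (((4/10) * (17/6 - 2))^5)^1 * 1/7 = -34/2835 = -0.01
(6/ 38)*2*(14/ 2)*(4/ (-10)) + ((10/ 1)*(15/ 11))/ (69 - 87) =-5147/ 3135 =-1.64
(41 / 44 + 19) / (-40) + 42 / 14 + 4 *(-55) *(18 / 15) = -261.50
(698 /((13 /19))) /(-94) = -6631 /611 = -10.85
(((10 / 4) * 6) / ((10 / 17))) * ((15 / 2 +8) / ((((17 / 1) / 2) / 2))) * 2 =186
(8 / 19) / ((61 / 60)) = 480 / 1159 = 0.41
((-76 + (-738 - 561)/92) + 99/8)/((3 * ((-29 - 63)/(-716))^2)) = -458346505/292008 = -1569.64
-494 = -494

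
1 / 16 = 0.06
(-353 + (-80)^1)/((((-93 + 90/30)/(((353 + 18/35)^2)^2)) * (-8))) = -10148175006088179553/1080450000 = -9392544778.65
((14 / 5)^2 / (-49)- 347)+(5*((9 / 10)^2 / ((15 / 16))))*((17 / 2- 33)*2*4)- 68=-31547 / 25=-1261.88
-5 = -5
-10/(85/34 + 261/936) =-1040/289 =-3.60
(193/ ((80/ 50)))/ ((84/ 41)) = 39565/ 672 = 58.88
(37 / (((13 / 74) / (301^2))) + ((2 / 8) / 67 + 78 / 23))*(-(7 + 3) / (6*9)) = -2548460413805 / 721188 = -3533697.75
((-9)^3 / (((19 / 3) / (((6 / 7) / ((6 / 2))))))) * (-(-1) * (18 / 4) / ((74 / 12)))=-118098 / 4921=-24.00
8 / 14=4 / 7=0.57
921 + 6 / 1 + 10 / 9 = 8353 / 9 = 928.11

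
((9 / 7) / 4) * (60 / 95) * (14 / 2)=27 / 19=1.42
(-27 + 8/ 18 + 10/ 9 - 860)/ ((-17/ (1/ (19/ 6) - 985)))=-149092021/ 2907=-51287.24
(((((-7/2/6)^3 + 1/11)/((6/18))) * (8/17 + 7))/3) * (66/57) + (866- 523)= 95461981/279072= 342.07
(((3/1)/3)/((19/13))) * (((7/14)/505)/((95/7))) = 91/1823050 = 0.00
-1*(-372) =372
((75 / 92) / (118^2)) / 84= 25 / 35868224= 0.00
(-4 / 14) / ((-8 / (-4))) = -1 / 7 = -0.14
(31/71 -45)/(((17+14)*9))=-3164/19809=-0.16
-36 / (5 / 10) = -72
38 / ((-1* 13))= -38 / 13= -2.92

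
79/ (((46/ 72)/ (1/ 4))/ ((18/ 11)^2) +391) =230364/ 1142939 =0.20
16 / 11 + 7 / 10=2.15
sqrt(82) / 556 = 0.02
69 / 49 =1.41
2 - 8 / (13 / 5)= -14 / 13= -1.08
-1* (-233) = 233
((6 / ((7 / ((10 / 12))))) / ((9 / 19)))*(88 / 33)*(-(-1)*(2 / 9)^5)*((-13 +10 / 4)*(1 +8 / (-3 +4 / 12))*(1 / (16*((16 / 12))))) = 380 / 177147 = 0.00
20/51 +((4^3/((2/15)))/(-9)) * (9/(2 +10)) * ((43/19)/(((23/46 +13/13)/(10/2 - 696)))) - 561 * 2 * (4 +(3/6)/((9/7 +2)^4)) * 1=3363364568633/90388643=37210.03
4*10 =40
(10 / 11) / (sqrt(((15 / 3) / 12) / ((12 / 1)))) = 24* sqrt(5) / 11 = 4.88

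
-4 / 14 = -2 / 7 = -0.29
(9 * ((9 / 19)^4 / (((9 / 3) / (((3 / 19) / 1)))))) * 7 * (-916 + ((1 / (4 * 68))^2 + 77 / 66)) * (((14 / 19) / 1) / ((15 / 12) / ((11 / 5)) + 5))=-8792553308121 / 435080307488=-20.21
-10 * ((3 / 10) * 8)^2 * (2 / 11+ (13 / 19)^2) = -743328 / 19855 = -37.44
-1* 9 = -9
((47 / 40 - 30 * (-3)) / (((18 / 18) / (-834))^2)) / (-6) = -211391061 / 20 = -10569553.05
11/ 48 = 0.23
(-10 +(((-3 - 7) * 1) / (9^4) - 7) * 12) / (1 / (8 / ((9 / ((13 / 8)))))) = -2673034 / 19683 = -135.80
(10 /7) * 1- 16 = -102 /7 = -14.57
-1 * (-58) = 58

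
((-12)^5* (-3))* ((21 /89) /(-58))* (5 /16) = -2449440 /2581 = -949.03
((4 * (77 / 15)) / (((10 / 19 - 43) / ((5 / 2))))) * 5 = -14630 / 2421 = -6.04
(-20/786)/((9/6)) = -20/1179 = -0.02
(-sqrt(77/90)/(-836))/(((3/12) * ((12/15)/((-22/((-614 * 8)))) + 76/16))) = 2 * sqrt(770)/2299437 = 0.00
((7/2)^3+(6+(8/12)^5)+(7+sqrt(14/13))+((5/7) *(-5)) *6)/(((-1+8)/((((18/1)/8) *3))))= 27 *sqrt(182)/364+470539/14112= 34.34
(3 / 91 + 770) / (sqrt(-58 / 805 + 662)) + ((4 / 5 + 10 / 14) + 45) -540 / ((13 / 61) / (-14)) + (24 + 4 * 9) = 70073 * sqrt(107236465) / 24244766 + 16189064 / 455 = 35610.29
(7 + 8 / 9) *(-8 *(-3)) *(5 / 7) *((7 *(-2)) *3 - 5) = -133480 / 21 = -6356.19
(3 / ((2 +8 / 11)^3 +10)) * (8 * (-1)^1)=-15972 / 20155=-0.79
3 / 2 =1.50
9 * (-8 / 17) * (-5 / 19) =360 / 323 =1.11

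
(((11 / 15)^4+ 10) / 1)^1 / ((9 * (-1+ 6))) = 520891 / 2278125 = 0.23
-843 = -843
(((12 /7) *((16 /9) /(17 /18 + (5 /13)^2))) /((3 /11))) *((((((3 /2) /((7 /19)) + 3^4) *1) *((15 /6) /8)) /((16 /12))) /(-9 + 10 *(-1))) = -33211035 /3093713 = -10.74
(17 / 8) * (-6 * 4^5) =-13056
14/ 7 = 2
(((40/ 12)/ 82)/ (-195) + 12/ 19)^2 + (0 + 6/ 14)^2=237023342266/ 407045276001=0.58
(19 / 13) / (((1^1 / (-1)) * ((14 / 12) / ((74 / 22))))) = -4218 / 1001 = -4.21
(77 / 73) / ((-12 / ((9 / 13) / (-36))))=77 / 45552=0.00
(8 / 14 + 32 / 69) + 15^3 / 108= 32.29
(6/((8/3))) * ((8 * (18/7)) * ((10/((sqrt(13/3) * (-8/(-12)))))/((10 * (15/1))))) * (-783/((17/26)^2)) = -6595992 * sqrt(39)/10115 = -4072.36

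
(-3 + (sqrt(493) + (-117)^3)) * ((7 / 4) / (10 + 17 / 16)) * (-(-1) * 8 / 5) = -405375.15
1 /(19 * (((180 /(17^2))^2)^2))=6975757441 /19945440000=0.35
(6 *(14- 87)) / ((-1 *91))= 438 / 91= 4.81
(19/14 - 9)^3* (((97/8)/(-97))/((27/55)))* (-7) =-67377365/84672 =-795.75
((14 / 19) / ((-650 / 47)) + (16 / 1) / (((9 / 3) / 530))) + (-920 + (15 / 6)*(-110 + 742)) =3486.61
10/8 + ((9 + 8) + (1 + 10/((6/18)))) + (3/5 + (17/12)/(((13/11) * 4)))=156467/3120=50.15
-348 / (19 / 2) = -696 / 19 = -36.63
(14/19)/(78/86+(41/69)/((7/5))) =145383/262694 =0.55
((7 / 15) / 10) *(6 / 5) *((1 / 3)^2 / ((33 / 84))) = 0.02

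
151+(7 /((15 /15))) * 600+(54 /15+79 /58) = 1263229 /290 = 4355.96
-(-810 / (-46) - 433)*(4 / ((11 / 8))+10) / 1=1356668 / 253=5362.32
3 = 3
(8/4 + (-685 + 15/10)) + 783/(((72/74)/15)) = 45559/4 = 11389.75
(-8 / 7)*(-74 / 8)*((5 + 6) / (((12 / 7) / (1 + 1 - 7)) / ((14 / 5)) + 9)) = 13.10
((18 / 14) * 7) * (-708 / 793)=-6372 / 793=-8.04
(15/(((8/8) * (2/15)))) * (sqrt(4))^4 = 1800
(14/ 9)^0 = 1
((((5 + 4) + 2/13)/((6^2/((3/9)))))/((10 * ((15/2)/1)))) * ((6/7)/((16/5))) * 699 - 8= -145799/18720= -7.79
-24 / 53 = -0.45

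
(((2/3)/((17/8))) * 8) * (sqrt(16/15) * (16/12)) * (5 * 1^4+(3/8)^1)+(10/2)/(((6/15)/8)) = 11008 * sqrt(15)/2295+100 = 118.58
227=227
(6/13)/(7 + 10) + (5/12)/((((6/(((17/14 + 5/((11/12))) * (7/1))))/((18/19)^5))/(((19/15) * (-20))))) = -19846471974/316810351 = -62.64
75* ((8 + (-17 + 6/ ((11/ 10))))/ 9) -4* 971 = -43049/ 11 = -3913.55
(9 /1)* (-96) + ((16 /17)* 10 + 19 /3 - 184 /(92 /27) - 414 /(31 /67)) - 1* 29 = -2886952 /1581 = -1826.03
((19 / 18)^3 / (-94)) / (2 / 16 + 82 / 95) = -651605 / 51463026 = -0.01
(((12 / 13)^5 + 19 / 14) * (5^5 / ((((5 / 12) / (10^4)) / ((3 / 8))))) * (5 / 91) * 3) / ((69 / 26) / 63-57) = -13337428359375000 / 80827887049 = -165010.23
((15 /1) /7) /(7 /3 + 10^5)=45 /2100049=0.00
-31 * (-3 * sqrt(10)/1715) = 93 * sqrt(10)/1715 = 0.17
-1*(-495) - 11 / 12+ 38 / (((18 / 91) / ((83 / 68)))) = 222943 / 306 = 728.57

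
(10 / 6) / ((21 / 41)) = 3.25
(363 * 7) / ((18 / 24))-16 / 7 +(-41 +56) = 23805 / 7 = 3400.71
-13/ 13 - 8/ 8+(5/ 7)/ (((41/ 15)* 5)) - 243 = -244.95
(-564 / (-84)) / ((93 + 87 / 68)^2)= 217328 / 287706447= 0.00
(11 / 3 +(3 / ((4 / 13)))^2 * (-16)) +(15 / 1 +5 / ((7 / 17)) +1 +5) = -31168 / 21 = -1484.19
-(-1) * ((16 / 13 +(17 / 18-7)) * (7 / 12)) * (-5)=39515 / 2808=14.07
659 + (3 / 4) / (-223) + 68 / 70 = 20604203 / 31220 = 659.97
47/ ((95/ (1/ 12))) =47/ 1140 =0.04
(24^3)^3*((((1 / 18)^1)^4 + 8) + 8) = 42268945809408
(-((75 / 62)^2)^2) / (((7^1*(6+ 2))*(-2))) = 31640625 / 1654949632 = 0.02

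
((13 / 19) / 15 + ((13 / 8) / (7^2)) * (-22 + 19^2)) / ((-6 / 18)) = -1261091 / 37240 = -33.86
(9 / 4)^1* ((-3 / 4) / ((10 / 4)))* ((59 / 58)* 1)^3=-5545233 / 7804480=-0.71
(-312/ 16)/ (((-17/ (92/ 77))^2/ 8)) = -1320384/ 1713481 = -0.77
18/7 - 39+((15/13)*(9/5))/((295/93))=-960348/26845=-35.77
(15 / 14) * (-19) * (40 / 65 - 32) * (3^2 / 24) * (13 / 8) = 43605 / 112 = 389.33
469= 469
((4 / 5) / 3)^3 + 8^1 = 8.02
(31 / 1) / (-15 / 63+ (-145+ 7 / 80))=-0.21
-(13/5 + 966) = -4843/5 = -968.60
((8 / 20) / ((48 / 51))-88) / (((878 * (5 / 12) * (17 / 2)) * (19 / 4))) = -21018 / 3544925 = -0.01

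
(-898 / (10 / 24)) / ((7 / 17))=-183192 / 35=-5234.06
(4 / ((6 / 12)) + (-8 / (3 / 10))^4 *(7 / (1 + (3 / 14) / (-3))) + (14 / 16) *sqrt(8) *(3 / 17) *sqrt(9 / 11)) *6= 189 *sqrt(22) / 374 + 8028176848 / 351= 22872301.08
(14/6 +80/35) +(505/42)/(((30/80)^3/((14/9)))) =1833491/5103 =359.30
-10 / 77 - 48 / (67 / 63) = -233518 / 5159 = -45.26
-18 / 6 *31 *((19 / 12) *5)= -736.25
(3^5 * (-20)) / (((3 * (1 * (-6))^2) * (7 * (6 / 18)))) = -135 / 7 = -19.29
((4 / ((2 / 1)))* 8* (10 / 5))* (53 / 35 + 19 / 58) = 59824 / 1015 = 58.94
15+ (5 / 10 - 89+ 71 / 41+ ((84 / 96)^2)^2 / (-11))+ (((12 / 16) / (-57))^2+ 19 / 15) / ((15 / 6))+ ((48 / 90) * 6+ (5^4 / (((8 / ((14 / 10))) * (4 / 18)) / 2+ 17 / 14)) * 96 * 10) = 3780380978945150509 / 11653620633600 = 324395.40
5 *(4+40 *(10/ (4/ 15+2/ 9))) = 4110.91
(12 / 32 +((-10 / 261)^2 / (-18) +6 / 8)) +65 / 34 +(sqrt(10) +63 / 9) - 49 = -3248765411 / 83380104 +sqrt(10) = -35.80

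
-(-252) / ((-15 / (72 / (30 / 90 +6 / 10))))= -1296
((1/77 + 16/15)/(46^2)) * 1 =1247/2443980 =0.00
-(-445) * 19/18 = 8455/18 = 469.72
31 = 31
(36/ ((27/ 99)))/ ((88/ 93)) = 279/ 2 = 139.50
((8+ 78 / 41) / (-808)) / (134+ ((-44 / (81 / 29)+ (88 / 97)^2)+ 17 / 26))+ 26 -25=19645953015107 / 19647964273538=1.00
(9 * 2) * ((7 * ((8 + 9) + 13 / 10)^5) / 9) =28733166.16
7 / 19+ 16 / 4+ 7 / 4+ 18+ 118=10801 / 76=142.12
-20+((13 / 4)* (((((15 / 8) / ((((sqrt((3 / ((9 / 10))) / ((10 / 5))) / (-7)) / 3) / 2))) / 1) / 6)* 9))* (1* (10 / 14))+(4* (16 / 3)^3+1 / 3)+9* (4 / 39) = 206413 / 351 -1755* sqrt(15) / 32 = 375.66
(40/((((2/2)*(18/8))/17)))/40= 68/9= 7.56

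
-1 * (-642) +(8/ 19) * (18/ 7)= 85530/ 133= 643.08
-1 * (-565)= 565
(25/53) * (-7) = -175/53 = -3.30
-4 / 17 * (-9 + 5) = 16 / 17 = 0.94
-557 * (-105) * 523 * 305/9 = 1036581641.67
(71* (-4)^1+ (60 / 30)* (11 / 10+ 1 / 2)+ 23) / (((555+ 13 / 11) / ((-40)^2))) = -2268640 / 3059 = -741.63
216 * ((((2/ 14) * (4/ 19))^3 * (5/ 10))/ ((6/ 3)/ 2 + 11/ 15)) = 51840/ 30584281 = 0.00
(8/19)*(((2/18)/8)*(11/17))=11/2907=0.00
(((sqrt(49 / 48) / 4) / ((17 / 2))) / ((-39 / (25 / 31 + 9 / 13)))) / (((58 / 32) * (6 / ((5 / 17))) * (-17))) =21140 * sqrt(3) / 20153799081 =0.00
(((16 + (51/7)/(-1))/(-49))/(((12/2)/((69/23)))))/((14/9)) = -549/9604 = -0.06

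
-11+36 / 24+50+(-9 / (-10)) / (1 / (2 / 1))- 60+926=9083 / 10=908.30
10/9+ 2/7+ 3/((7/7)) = 277/63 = 4.40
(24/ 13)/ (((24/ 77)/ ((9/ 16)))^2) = 160083/ 26624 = 6.01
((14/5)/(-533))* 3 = -42/2665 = -0.02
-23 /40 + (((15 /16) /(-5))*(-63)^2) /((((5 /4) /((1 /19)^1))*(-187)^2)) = -15305267 /26576440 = -0.58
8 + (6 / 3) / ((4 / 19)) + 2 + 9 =28.50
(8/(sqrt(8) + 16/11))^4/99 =3313402048/564680169 - 254870528 *sqrt(2)/62742241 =0.12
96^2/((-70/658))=-433152/5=-86630.40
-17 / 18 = -0.94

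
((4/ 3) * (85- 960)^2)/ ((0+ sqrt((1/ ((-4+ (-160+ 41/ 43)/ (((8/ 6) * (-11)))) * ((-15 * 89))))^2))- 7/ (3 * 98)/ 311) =31038757257.99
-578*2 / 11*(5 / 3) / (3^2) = -19.46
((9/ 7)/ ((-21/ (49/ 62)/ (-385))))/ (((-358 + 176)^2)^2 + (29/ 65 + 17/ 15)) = 32175/ 1895020067848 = 0.00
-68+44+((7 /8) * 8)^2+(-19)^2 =386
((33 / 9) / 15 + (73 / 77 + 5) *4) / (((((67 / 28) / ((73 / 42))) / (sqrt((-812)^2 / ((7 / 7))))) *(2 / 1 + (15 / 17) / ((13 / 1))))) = 311731247672 / 45469215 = 6855.87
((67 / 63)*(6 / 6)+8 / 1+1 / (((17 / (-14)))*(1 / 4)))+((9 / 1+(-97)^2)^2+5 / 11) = 1044959740768 / 11781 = 88698730.22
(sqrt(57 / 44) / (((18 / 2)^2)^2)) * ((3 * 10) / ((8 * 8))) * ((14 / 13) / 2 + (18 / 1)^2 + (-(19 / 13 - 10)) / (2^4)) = 338075 * sqrt(627) / 320246784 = 0.03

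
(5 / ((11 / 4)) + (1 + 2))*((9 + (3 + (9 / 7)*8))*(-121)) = -90948 / 7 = -12992.57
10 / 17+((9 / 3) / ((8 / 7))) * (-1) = -277 / 136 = -2.04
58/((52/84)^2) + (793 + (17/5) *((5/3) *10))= 507515/507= 1001.02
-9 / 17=-0.53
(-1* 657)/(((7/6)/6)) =-23652/7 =-3378.86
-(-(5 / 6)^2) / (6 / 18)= 25 / 12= 2.08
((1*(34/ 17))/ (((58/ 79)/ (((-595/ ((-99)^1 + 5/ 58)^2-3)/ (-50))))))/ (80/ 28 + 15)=55709821111/ 5965511881250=0.01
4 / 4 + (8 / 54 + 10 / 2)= 166 / 27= 6.15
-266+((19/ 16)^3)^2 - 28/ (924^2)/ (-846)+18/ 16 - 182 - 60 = -27269536965197239/ 54098619531264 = -504.07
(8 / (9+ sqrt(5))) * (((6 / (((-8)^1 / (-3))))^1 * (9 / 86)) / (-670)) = -729 / 2189560+ 81 * sqrt(5) / 2189560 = -0.00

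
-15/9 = -5/3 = -1.67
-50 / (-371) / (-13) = -50 / 4823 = -0.01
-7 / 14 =-1 / 2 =-0.50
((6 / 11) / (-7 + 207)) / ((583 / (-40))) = -6 / 32065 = -0.00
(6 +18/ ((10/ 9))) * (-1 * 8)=-177.60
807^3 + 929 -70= 525558802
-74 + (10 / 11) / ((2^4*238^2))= -368865723 / 4984672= -74.00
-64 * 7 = -448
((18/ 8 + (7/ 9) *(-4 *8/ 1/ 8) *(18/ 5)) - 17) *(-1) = 519/ 20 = 25.95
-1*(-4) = 4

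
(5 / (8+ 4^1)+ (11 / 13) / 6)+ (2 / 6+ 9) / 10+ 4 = 4283 / 780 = 5.49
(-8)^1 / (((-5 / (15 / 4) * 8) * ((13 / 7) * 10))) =21 / 520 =0.04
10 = 10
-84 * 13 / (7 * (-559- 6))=156 / 565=0.28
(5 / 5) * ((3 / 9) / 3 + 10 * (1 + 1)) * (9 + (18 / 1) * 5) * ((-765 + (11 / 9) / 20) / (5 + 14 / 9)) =-274138799 / 1180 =-232321.02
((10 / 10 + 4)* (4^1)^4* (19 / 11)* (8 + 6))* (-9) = -3064320 / 11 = -278574.55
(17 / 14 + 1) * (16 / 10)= 124 / 35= 3.54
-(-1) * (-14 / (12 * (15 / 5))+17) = 299 / 18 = 16.61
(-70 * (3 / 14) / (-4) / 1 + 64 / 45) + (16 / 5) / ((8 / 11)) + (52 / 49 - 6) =40867 / 8820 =4.63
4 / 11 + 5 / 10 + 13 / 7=419 / 154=2.72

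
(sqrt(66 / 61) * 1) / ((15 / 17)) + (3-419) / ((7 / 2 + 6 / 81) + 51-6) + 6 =-6726 / 2623 + 17 * sqrt(4026) / 915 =-1.39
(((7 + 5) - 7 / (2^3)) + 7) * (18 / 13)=1305 / 52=25.10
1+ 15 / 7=22 / 7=3.14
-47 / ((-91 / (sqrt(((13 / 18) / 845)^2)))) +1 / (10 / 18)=191693 / 106470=1.80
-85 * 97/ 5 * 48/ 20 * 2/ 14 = -19788/ 35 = -565.37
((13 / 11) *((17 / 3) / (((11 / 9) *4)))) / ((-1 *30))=-221 / 4840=-0.05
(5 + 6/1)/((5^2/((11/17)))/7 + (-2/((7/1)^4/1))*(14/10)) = 1.99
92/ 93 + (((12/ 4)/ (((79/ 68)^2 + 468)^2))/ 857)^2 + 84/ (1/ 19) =2419936968904299428374356911975124392/ 1515311999111903089167985113626637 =1596.99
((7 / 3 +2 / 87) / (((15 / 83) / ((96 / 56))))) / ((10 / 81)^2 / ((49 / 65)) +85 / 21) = 208386108 / 37925185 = 5.49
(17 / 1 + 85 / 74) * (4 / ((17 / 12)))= 1896 / 37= 51.24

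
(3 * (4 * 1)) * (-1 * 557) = -6684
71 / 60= 1.18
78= 78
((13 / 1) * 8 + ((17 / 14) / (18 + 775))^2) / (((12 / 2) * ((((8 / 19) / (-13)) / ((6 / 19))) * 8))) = -12818458305 / 606790912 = -21.13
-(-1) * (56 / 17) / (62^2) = 14 / 16337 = 0.00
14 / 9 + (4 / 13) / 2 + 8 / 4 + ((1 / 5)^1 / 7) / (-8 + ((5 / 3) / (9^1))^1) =3201931 / 864045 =3.71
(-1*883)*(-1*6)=5298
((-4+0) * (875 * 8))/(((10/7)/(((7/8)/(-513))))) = 17150/513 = 33.43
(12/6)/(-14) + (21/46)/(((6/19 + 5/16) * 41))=-157769/1260791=-0.13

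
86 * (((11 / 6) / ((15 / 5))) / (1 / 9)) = 473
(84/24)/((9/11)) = 77/18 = 4.28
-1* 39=-39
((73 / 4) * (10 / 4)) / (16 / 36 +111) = 3285 / 8024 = 0.41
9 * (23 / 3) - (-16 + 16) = 69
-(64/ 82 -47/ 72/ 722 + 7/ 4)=-5391413/ 2131344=-2.53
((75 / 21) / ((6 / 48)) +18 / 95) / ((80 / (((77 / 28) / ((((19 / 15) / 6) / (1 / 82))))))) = 0.06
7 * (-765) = -5355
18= 18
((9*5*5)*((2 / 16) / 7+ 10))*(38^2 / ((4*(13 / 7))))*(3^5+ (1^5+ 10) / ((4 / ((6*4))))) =14080272525 / 104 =135387235.82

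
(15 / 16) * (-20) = -75 / 4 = -18.75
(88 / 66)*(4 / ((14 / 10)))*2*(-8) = -1280 / 21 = -60.95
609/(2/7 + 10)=1421/24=59.21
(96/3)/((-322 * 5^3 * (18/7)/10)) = -16/5175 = -0.00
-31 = -31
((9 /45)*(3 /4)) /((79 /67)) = 201 /1580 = 0.13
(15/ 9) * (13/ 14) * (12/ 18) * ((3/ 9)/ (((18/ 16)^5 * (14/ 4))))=4259840/ 78121827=0.05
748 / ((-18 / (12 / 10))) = -748 / 15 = -49.87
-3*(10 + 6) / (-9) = 16 / 3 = 5.33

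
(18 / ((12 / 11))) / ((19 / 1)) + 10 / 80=151 / 152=0.99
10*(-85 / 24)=-425 / 12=-35.42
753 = 753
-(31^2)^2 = -923521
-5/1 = -5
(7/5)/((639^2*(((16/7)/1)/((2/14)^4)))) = 0.00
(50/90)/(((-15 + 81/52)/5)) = -1300/6291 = -0.21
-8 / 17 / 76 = -2 / 323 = -0.01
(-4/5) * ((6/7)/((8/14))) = -6/5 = -1.20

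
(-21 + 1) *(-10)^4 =-200000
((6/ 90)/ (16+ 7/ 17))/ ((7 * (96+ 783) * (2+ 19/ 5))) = 17/ 149351769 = 0.00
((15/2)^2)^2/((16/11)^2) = 6125625/4096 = 1495.51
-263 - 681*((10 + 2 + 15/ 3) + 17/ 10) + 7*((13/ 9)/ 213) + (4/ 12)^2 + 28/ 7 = -12993.54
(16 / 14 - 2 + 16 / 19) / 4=-1 / 266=-0.00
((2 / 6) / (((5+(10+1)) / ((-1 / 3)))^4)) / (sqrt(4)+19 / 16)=1 / 50761728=0.00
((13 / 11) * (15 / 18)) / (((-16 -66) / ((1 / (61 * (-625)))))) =13 / 41266500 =0.00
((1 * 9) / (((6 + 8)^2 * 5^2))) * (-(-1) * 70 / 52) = 9 / 3640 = 0.00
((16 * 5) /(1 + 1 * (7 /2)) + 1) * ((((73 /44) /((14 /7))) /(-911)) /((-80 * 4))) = 12337 /230883840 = 0.00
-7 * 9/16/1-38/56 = -517/112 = -4.62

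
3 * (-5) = -15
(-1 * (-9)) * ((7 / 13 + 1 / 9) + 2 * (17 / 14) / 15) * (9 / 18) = 3323 / 910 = 3.65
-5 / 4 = -1.25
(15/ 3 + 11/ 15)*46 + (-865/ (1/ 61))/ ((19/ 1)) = -716311/ 285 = -2513.37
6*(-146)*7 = -6132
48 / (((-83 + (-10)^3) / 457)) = -7312 / 361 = -20.25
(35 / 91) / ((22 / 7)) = 35 / 286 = 0.12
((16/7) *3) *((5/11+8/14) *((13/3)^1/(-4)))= -7.62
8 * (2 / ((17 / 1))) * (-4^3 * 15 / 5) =-3072 / 17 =-180.71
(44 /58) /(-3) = -22 /87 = -0.25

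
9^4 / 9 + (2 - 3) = 728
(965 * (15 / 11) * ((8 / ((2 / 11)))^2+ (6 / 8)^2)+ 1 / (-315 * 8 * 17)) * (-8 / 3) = -2401759670603 / 353430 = -6795573.86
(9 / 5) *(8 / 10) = 36 / 25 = 1.44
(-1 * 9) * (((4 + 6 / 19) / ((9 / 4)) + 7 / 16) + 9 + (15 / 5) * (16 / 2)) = -96733 / 304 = -318.20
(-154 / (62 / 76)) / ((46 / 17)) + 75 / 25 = -47603 / 713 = -66.76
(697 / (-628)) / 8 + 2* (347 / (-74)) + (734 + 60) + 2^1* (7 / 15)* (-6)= 723924911 / 929440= 778.88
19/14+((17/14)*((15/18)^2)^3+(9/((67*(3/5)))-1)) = 43224395/43763328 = 0.99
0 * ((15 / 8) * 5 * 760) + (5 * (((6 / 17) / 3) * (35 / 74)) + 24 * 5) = 75655 / 629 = 120.28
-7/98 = -1/14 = -0.07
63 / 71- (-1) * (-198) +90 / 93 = -431715 / 2201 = -196.14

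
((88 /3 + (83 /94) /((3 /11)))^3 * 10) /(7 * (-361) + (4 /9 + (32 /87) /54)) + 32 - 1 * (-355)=250.24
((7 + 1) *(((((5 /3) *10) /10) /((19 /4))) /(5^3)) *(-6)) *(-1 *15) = 192 /95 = 2.02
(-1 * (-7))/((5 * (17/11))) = 77/85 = 0.91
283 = 283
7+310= 317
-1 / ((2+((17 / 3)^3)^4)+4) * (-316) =167935356 / 582622240418407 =0.00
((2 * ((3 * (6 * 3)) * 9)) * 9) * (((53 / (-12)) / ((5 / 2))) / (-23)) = 77274 / 115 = 671.95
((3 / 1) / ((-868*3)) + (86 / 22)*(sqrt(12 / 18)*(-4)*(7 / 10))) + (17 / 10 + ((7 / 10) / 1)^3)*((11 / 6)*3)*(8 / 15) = 3250469 / 542500-602*sqrt(6) / 165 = -2.95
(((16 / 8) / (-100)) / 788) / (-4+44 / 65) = 13 / 1702080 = 0.00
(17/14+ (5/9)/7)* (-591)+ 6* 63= -16235/42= -386.55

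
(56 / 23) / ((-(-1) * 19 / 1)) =56 / 437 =0.13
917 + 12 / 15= 4589 / 5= 917.80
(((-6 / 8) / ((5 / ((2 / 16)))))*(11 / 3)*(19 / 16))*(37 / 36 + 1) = -15257 / 92160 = -0.17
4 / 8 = 1 / 2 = 0.50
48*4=192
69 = 69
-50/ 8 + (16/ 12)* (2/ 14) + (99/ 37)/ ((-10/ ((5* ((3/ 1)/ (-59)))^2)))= -65744783/ 10818948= -6.08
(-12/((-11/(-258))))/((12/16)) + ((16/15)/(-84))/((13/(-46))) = -16902136/45045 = -375.23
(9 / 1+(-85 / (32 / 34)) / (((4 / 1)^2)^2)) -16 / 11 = 324073 / 45056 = 7.19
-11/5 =-2.20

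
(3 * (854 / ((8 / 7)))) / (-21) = -427 / 4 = -106.75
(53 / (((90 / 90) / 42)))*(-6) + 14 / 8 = -53417 / 4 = -13354.25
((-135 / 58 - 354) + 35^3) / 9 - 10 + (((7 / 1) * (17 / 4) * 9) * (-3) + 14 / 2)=4090441 / 1044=3918.05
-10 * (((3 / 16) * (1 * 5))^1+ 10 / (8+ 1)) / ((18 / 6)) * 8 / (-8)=1475 / 216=6.83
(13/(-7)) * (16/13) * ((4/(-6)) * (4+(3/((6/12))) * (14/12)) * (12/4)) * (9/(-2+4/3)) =-4752/7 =-678.86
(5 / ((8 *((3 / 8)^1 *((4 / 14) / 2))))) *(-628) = -21980 / 3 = -7326.67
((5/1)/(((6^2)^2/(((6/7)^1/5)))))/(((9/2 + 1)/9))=0.00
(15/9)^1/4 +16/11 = 247/132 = 1.87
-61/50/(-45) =61/2250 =0.03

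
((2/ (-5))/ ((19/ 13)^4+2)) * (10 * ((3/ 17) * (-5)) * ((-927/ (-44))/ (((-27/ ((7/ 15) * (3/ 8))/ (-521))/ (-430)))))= -2306666759215/ 140207364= -16451.82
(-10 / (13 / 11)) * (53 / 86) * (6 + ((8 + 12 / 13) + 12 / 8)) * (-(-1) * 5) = -6223525 / 14534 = -428.20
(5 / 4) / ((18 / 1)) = 5 / 72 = 0.07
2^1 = 2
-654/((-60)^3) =109/36000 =0.00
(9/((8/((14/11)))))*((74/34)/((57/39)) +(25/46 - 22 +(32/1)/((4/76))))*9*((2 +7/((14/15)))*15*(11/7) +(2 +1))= 2248350538293/1307504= 1719574.50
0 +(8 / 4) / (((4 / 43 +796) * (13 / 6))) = 129 / 111254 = 0.00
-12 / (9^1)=-4 / 3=-1.33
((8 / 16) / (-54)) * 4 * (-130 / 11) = 130 / 297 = 0.44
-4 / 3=-1.33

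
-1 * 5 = -5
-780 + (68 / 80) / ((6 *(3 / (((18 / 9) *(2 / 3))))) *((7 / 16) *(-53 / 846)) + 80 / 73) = -620691668 / 796955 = -778.83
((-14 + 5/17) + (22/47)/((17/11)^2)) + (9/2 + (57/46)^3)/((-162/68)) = -96366824255/5949516996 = -16.20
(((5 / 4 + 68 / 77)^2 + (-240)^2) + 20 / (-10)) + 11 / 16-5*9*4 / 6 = 1365406905 / 23716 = 57573.24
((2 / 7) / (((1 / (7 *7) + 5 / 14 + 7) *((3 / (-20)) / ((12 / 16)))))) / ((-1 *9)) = 140 / 6507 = 0.02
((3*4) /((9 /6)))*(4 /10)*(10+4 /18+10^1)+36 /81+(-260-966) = -52238 /45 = -1160.84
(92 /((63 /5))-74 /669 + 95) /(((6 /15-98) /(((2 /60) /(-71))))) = 1435681 /2920618512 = 0.00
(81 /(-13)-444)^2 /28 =34257609 /4732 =7239.56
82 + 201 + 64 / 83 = 23553 / 83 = 283.77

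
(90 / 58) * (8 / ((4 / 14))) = 1260 / 29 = 43.45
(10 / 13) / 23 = 10 / 299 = 0.03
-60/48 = -5/4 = -1.25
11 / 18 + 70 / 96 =193 / 144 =1.34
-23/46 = -1/2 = -0.50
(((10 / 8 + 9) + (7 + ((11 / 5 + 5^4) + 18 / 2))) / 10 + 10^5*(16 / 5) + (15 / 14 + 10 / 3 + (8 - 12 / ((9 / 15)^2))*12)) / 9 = 35529.53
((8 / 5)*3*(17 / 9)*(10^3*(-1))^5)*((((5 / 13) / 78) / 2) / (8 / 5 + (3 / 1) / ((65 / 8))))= -1328125000000000 / 117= -11351495726495.73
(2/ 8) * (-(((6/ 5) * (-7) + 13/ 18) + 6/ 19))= 12589/ 6840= 1.84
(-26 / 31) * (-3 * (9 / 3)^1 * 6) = 45.29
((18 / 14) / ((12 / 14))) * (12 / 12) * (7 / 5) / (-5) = -21 / 50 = -0.42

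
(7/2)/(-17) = -7/34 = -0.21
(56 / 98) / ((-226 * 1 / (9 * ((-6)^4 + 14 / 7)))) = -23364 / 791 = -29.54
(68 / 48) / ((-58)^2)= 17 / 40368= 0.00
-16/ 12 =-4/ 3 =-1.33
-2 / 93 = -0.02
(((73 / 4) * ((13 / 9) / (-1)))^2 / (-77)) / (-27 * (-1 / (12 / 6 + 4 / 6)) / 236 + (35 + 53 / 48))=-8174686 / 32742171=-0.25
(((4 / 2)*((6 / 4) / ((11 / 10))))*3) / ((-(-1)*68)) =45 / 374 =0.12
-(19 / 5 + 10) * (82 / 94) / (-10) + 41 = 99179 / 2350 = 42.20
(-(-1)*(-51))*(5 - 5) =0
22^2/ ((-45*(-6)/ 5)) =242/ 27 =8.96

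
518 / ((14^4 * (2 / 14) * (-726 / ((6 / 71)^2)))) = -111 / 119552356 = -0.00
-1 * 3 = -3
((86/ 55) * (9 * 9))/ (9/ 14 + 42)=32508/ 10945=2.97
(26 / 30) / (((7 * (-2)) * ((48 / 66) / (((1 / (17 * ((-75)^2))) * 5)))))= -143 / 32130000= -0.00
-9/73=-0.12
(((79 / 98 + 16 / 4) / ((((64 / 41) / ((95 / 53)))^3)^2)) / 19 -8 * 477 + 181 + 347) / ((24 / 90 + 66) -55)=-566192680290572223430162305 / 1940459082891115580358656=-291.78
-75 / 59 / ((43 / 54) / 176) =-712800 / 2537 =-280.96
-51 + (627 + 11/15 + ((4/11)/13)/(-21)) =8659631/15015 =576.73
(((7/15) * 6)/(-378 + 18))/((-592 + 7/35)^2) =-7/315204516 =-0.00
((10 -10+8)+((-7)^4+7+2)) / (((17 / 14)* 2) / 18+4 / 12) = 304668 / 59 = 5163.86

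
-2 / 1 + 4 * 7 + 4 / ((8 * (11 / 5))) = 577 / 22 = 26.23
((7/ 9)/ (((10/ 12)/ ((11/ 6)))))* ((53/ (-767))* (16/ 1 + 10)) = -8162/ 2655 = -3.07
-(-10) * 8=80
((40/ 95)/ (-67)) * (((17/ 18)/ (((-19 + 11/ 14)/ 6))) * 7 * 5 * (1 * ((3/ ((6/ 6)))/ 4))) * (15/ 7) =140/ 1273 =0.11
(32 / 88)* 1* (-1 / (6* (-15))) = 2 / 495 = 0.00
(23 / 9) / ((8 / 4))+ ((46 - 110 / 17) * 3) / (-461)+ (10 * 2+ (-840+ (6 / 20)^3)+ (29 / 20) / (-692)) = -19986109378139 / 24404418000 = -818.95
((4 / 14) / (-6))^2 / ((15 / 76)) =76 / 6615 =0.01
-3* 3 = -9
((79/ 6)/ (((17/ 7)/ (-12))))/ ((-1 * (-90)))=-0.72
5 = 5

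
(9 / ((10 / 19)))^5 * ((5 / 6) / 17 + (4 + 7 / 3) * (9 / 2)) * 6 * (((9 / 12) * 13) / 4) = 518903441801199 / 850000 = 610474637.41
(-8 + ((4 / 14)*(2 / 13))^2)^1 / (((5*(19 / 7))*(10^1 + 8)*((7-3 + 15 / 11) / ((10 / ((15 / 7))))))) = -728552 / 25575615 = -0.03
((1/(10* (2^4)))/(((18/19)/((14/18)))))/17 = 0.00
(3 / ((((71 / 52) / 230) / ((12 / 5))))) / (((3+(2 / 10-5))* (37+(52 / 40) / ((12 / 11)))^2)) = -688896000 / 1491276119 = -0.46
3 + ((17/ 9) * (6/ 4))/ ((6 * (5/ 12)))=4.13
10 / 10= 1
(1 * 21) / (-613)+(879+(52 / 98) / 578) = 7630039735 / 8680693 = 878.97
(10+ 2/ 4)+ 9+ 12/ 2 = 51/ 2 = 25.50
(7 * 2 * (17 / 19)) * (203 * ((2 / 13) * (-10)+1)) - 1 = -338445 / 247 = -1370.22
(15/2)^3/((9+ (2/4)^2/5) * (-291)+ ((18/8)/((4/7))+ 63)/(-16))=-180000/1125433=-0.16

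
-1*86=-86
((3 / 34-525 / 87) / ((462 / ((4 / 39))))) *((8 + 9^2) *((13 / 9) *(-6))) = 94874 / 93177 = 1.02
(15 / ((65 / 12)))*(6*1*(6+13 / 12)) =1530 / 13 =117.69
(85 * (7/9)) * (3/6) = 595/18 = 33.06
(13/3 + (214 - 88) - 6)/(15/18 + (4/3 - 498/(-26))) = 9698/1663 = 5.83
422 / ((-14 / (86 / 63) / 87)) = -526234 / 147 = -3579.82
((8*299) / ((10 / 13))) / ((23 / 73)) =49348 / 5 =9869.60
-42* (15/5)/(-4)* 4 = 126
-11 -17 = -28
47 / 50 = 0.94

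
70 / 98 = 5 / 7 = 0.71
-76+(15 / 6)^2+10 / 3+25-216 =-3089 / 12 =-257.42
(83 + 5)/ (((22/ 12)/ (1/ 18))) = 8/ 3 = 2.67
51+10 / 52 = 1331 / 26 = 51.19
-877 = -877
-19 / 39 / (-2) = 19 / 78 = 0.24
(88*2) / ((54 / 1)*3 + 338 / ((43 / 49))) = 946 / 2941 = 0.32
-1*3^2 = -9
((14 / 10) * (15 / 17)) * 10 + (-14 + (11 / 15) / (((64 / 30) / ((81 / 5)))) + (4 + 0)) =21547 / 2720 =7.92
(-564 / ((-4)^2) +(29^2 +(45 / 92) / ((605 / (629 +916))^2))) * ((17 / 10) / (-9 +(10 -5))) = -9261764339 / 26939440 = -343.80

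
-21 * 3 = -63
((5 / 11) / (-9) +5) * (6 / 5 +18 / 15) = 392 / 33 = 11.88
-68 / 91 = -0.75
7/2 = 3.50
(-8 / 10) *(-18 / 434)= 36 / 1085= 0.03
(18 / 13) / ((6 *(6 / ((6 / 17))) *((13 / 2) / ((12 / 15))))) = 24 / 14365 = 0.00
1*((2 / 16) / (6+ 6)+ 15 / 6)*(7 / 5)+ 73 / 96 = 4.28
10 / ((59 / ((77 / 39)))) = 770 / 2301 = 0.33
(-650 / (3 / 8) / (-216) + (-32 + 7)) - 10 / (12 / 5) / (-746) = -2050825 / 120852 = -16.97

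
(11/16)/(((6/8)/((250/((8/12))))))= 1375/4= 343.75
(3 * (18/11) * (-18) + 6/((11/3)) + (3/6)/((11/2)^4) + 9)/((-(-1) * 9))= -1137997/131769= -8.64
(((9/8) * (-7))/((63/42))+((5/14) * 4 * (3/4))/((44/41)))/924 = -873/189728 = -0.00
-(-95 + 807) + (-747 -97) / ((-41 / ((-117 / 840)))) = -2051669 / 2870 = -714.87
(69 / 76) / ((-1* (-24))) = 0.04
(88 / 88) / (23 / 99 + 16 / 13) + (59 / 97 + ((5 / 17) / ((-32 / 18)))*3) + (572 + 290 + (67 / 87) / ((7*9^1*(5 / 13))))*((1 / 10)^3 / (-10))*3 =0.54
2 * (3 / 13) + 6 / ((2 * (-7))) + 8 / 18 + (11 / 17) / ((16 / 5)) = 151397 / 222768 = 0.68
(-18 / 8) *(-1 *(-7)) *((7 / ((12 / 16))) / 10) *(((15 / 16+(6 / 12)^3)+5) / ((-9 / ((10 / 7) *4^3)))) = 2716 / 3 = 905.33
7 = 7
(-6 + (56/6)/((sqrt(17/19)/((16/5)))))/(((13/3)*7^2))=-18/637 + 64*sqrt(323)/7735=0.12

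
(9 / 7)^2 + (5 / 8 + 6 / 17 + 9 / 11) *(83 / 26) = 14078605 / 1905904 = 7.39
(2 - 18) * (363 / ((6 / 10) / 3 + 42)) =-29040 / 211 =-137.63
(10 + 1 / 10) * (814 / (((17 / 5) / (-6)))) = -246642 / 17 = -14508.35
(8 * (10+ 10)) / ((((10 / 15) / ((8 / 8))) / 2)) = 480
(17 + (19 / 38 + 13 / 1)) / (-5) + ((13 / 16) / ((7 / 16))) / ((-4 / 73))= -5599 / 140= -39.99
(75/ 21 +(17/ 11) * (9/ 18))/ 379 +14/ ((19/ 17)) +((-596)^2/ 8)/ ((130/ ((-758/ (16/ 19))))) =-88640290865337/ 288328040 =-307428.62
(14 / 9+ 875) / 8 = 7889 / 72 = 109.57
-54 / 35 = -1.54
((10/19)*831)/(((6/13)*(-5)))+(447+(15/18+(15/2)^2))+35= 79699/228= 349.56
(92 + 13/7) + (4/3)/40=19717/210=93.89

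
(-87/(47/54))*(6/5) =-28188/235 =-119.95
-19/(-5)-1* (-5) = 44/5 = 8.80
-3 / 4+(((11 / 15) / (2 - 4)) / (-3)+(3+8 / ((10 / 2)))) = 143 / 36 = 3.97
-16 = -16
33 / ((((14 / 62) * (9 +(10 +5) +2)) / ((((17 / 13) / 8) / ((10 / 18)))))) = 156519 / 94640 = 1.65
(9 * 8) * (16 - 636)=-44640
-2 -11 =-13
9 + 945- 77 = 877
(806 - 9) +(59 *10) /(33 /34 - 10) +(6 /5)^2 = 5626527 /7675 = 733.10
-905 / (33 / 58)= -52490 / 33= -1590.61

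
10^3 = 1000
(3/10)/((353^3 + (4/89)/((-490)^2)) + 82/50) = 213689/31331778262010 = 0.00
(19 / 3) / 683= 19 / 2049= 0.01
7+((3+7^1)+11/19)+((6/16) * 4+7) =991/38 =26.08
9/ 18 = 1/ 2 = 0.50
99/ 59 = 1.68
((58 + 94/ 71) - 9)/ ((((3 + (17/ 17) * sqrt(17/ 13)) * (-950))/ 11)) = -1532817/ 6745000 + 39303 * sqrt(221)/ 6745000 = -0.14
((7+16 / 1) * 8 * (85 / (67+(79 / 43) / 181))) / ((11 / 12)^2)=876428064 / 3155317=277.76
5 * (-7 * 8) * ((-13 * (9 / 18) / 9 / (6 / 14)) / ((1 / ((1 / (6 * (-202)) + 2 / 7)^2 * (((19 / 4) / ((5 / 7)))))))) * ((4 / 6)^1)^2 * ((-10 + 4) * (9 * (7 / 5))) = -70704382567 / 8262810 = -8556.94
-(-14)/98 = 1/7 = 0.14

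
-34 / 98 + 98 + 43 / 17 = 83452 / 833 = 100.18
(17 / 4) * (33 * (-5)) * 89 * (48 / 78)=-499290 / 13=-38406.92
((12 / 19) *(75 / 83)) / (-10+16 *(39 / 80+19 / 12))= 13500 / 547219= 0.02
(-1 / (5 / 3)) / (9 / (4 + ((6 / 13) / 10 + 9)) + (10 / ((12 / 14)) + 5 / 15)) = -848 / 17935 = -0.05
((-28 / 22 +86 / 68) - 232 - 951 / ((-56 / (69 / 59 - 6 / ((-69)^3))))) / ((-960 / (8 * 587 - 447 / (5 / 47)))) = 1688878851791501 / 15464276467200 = 109.21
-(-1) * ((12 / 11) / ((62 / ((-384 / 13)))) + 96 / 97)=202080 / 430001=0.47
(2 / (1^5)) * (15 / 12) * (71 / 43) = 355 / 86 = 4.13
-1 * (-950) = 950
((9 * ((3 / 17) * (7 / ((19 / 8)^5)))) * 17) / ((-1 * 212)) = -1548288 / 131233247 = -0.01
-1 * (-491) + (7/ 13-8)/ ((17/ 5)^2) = 1842262/ 3757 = 490.35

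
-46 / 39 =-1.18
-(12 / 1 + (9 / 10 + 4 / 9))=-13.34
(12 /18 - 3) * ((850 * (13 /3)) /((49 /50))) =-552500 /63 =-8769.84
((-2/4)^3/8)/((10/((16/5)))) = -1/200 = -0.00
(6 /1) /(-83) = -6 /83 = -0.07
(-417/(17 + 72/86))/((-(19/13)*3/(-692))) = -4136084/1121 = -3689.64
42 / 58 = 21 / 29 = 0.72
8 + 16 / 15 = 9.07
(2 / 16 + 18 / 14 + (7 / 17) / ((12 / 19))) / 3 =5891 / 8568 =0.69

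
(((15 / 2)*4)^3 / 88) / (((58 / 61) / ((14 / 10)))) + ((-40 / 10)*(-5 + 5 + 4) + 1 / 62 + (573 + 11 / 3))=30036239 / 29667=1012.45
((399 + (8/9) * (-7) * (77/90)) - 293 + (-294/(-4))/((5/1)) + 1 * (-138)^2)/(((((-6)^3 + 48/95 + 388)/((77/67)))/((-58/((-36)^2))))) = -658428643565/115263228096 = -5.71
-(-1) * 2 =2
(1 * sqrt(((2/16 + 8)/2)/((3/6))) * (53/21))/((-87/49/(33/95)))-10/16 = -4081 * sqrt(130)/33060-5/8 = -2.03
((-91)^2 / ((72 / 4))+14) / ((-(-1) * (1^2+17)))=26.34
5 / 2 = 2.50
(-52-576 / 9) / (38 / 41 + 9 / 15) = -23780 / 313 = -75.97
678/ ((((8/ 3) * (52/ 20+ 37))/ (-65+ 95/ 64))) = -2296725/ 5632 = -407.80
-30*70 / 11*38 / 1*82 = -6543600 / 11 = -594872.73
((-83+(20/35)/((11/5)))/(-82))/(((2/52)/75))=6211725/3157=1967.60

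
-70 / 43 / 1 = -70 / 43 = -1.63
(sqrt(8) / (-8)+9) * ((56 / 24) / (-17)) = -21 / 17+7 * sqrt(2) / 204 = -1.19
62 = 62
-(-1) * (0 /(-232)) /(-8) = 0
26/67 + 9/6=253/134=1.89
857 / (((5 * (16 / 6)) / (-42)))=-53991 / 20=-2699.55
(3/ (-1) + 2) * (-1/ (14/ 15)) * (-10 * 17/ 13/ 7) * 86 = -109650/ 637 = -172.14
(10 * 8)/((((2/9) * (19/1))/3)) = 1080/19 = 56.84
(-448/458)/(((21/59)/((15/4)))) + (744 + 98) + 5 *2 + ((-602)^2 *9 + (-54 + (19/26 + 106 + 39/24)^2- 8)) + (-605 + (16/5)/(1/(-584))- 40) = 40517072191249/12384320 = 3271642.87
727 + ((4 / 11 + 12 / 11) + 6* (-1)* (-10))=8673 / 11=788.45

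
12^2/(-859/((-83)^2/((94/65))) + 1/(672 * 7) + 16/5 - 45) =-303318812160/88426092151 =-3.43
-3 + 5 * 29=142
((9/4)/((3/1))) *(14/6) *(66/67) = 231/134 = 1.72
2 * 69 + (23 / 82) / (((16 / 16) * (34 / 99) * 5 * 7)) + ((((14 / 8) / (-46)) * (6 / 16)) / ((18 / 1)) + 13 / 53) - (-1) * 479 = 7048705934063 / 11419201920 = 617.27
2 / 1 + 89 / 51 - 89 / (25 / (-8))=41087 / 1275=32.23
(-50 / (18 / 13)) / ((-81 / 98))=31850 / 729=43.69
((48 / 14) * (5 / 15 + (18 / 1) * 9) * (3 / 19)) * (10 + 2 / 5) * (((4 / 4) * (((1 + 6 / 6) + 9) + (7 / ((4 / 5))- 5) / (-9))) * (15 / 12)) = 1608074 / 133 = 12090.78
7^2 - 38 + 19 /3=52 /3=17.33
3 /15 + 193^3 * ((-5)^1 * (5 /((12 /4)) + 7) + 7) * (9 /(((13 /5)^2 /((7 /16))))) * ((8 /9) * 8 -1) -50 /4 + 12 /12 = -37711097583953 /40560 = -929760788.56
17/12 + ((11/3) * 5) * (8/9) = 1913/108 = 17.71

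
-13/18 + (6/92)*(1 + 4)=-82/207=-0.40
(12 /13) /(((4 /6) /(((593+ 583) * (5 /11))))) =105840 /143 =740.14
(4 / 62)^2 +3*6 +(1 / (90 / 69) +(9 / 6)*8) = 887123 / 28830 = 30.77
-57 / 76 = -3 / 4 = -0.75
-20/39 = -0.51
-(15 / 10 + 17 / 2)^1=-10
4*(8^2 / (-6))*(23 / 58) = -16.92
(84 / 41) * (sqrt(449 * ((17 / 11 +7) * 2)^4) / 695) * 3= 8906688 * sqrt(449) / 3447895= 54.74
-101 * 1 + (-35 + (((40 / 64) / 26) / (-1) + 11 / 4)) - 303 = -90745 / 208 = -436.27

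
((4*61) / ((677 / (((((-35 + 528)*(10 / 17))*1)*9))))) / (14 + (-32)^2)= 106140 / 117121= 0.91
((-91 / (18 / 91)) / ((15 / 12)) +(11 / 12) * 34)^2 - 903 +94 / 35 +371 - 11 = 6404056507 / 56700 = 112946.32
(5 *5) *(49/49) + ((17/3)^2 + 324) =3430/9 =381.11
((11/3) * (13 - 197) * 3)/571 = -3.54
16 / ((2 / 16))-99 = 29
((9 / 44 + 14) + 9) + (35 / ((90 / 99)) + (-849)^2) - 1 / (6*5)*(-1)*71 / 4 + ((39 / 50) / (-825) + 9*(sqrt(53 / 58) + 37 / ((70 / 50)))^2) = 1665*sqrt(3074) / 203 + 15499367311109 / 21315000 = 727612.49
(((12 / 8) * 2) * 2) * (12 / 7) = 72 / 7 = 10.29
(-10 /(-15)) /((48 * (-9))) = -1 /648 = -0.00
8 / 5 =1.60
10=10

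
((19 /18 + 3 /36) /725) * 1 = 41 /26100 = 0.00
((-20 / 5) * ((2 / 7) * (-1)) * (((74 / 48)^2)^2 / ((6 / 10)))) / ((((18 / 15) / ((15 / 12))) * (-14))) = -234270125 / 292626432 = -0.80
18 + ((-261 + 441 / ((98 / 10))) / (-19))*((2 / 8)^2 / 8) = 5499 / 304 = 18.09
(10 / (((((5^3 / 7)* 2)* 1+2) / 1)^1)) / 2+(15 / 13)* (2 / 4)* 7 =14315 / 3432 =4.17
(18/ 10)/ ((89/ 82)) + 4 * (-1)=-2.34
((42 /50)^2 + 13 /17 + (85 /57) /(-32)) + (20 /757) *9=24375092071 /14670660000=1.66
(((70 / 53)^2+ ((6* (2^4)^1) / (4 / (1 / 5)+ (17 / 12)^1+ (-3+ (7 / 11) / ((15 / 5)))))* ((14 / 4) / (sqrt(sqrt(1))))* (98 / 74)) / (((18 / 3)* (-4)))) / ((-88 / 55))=8188087915 / 12267419856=0.67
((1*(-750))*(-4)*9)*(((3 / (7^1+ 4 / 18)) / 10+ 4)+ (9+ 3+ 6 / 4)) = 6157080 / 13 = 473621.54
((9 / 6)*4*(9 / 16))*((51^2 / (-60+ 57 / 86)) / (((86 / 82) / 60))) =-59245 / 7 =-8463.57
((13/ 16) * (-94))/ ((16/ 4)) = -611/ 32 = -19.09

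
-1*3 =-3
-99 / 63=-11 / 7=-1.57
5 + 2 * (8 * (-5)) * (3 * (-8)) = 1925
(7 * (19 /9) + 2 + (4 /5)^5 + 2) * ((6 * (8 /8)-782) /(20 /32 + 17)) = -3335812928 /3965625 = -841.18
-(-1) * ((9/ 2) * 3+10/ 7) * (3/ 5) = 627/ 70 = 8.96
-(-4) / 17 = 4 / 17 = 0.24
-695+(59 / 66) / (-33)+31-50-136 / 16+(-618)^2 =415128404 / 1089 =381201.47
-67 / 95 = -0.71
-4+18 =14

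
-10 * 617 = -6170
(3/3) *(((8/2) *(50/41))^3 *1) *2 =16000000/68921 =232.15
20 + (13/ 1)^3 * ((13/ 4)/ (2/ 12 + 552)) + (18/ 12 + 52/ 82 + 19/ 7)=35922170/ 950831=37.78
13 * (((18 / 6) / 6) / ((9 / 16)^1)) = 104 / 9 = 11.56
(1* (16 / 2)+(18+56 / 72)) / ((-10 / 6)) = -16.07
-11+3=-8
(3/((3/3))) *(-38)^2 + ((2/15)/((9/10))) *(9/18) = 116966/27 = 4332.07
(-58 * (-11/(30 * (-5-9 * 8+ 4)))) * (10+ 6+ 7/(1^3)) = -7337/1095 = -6.70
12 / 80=0.15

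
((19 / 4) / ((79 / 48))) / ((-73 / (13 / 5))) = -2964 / 28835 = -0.10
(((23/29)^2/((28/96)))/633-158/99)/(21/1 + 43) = -97920919/3935153376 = -0.02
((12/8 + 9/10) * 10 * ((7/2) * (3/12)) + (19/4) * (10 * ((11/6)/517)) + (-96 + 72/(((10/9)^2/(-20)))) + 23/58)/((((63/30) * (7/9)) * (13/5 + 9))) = -507377435/7747292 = -65.49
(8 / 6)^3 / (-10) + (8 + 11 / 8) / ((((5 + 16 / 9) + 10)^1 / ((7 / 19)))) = -96589 / 3098520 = -0.03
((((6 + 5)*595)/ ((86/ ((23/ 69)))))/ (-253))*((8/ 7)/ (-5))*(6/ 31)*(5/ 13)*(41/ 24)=3485/ 1195701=0.00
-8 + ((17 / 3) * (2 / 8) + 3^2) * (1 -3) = -173 / 6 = -28.83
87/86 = 1.01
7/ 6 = 1.17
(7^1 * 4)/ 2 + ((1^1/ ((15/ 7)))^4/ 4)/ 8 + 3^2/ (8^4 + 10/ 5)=15494509883/ 1106460000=14.00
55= 55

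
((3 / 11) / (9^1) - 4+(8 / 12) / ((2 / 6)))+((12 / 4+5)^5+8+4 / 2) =1081609 / 33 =32776.03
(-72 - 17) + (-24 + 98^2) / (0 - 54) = -7193 / 27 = -266.41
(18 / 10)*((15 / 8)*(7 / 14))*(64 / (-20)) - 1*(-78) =363 / 5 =72.60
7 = 7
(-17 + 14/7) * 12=-180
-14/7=-2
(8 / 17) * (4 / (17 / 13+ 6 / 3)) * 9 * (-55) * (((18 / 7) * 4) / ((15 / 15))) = -14826240 / 5117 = -2897.45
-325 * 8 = -2600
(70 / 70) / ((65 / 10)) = 2 / 13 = 0.15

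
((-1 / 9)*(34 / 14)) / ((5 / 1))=-17 / 315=-0.05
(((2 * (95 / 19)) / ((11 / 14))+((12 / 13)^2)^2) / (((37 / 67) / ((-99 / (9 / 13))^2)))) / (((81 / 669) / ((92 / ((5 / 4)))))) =255631881990848 / 844155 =302825763.03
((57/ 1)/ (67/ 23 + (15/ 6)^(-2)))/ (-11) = -575/ 341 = -1.69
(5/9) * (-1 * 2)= -10/9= -1.11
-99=-99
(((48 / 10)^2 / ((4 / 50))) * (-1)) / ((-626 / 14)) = 2016 / 313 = 6.44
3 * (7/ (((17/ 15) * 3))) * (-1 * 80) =-8400/ 17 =-494.12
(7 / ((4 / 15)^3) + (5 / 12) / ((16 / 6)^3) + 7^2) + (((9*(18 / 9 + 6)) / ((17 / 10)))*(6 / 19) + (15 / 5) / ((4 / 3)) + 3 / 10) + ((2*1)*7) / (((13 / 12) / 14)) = 26444064743 / 42997760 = 615.01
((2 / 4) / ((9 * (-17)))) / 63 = -1 / 19278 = -0.00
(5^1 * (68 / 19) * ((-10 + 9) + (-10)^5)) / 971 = -1842.94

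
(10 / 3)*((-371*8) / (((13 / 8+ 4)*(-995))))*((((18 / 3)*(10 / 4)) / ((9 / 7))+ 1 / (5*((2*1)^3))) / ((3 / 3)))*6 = 16656416 / 134325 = 124.00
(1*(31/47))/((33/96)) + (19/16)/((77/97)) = 17975/5264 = 3.41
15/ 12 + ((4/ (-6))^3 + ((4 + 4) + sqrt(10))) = 12.12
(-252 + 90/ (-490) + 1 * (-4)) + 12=-11965/ 49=-244.18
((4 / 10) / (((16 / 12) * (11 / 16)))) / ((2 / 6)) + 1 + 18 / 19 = 3403 / 1045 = 3.26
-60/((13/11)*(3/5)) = -84.62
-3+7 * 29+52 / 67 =13452 / 67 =200.78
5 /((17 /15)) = 75 /17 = 4.41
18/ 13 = 1.38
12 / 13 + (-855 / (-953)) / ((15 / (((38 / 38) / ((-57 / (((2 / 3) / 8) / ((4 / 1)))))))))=548915 / 594672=0.92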